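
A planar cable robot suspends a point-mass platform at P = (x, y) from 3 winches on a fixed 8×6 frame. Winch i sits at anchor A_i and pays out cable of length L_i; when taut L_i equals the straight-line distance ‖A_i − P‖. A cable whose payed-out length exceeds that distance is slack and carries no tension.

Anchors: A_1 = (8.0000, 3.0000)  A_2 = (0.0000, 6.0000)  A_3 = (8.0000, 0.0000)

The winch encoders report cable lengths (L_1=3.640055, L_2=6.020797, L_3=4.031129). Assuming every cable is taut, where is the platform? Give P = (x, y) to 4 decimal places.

(4.5000, 2.0000)

expand ‖A_i−P‖²=L_i² and subtract eq 1 (c_i ≔ ‖A_i‖²−L_i²)
c_1 = 64.0000+9.0000−13.2500 = 59.7500
eq1−eq2 → [16.0000  -6.0000]·P = 60.0000
eq1−eq3 → [0.0000  6.0000]·P = 12.0000
2×2 solve → P = (4.5000, 2.0000)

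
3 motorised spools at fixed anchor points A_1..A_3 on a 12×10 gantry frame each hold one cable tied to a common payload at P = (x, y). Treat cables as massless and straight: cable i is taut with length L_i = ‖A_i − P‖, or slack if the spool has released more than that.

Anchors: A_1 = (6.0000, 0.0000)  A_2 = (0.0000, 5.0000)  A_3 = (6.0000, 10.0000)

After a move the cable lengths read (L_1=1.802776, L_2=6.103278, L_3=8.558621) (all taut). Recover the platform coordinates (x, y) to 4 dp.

circle eqns → linear via eq_j − eq_1; set q_j = A_j·A_j − L_j²
q_1 = 36.0000+0.0000−3.2500 = 32.7500
12.0000·x − 10.0000·y = q_1−q_2 = 45.0000
0.0000·x − 20.0000·y = q_1−q_3 = -30.0000
solve first two rows → x=5.0000, y=1.5000

(5.0000, 1.5000)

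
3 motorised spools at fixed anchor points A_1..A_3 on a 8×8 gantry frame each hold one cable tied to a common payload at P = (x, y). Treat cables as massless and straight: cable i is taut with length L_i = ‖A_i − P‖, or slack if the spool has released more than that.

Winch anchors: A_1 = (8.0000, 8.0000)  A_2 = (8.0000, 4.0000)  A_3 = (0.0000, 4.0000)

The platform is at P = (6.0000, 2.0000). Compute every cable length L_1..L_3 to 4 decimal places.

(6.3246, 2.8284, 6.3246)

L_1 = √((8.0000−6.0000)² + (8.0000−2.0000)²) = 6.3246
L_2 = √((8.0000−6.0000)² + (4.0000−2.0000)²) = 2.8284
L_3 = √((0.0000−6.0000)² + (4.0000−2.0000)²) = 6.3246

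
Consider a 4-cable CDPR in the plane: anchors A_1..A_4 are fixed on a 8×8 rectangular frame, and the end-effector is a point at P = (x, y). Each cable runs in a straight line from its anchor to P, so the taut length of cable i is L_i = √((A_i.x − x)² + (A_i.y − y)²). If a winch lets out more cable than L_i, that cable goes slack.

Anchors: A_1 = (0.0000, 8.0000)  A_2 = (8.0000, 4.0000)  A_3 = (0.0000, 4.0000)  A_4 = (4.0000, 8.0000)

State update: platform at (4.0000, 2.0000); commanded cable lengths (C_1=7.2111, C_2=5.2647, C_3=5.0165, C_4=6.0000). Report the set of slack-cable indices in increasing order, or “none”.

2, 3

i=1: geometric 7.2111 vs commanded 7.2111 ⇒ taut
i=2: geometric 4.4721 vs commanded 5.2647 ⇒ slack
i=3: geometric 4.4721 vs commanded 5.0165 ⇒ slack
i=4: geometric 6.0000 vs commanded 6.0000 ⇒ taut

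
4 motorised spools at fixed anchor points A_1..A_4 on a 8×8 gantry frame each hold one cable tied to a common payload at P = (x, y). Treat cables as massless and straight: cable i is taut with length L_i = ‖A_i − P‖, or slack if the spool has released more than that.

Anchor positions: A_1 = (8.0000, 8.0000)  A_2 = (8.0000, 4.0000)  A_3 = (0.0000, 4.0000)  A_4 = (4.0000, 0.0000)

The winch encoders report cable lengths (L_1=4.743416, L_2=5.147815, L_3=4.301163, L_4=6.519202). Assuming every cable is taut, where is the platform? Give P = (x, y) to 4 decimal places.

(3.5000, 6.5000)

circle eqns → linear via eq_j − eq_1; set c_j = A_j·A_j − L_j²
c_1 = 64.0000+64.0000−22.5000 = 105.5000
0.0000·x + 8.0000·y = c_1−c_2 = 52.0000
16.0000·x + 8.0000·y = c_1−c_3 = 108.0000
8.0000·x + 16.0000·y = c_1−c_4 = 132.0000
solve first two rows → x=3.5000, y=6.5000
check cable 4: ‖A_4−P‖² = 42.5000 ≈ L_4² = 42.5000 ✓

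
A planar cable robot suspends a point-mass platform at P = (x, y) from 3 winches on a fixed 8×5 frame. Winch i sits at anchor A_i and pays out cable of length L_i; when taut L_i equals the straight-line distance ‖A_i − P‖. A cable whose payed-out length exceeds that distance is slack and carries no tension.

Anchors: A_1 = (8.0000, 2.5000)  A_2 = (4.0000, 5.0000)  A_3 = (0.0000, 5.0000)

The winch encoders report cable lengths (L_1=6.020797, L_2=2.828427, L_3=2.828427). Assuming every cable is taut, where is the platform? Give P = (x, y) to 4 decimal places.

(2.0000, 3.0000)

each cable: (A_i−P)·(A_i−P) = L_i²; let c_i = ‖A_i‖²−L_i²
c_1 = 64.0000+6.2500−36.2500 = 34.0000
row 1: 8.0000x − 5.0000y = 1.0000  (c_2=33.0000)
row 2: 16.0000x − 5.0000y = 17.0000  (c_3=17.0000)
Cramer on rows 1–2 → x = 2.0000, y = 3.0000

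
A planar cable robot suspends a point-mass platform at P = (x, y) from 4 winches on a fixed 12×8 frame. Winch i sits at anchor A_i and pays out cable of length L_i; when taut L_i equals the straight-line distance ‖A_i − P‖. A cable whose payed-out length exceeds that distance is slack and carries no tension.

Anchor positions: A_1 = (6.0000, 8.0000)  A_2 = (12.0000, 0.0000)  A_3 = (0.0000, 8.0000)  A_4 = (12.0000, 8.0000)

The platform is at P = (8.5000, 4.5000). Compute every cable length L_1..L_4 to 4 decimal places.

(4.3012, 5.7009, 9.1924, 4.9497)

cable 1: Δx=-2.5000, Δy=3.5000; L_1 = √(Δx²+Δy²) = 4.3012
cable 2: Δx=3.5000, Δy=-4.5000; L_2 = √(Δx²+Δy²) = 5.7009
cable 3: Δx=-8.5000, Δy=3.5000; L_3 = √(Δx²+Δy²) = 9.1924
cable 4: Δx=3.5000, Δy=3.5000; L_4 = √(Δx²+Δy²) = 4.9497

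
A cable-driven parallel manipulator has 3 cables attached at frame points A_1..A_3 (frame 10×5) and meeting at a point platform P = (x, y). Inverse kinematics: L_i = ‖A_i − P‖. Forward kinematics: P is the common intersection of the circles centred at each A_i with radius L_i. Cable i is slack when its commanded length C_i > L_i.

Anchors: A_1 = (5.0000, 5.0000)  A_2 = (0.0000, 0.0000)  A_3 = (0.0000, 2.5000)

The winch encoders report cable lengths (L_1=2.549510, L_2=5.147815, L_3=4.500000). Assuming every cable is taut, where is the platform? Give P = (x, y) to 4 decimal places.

(4.5000, 2.5000)

each cable: (A_i−P)·(A_i−P) = L_i²; let q_i = ‖A_i‖²−L_i²
q_1 = 25.0000+25.0000−6.5000 = 43.5000
row 1: 10.0000x + 10.0000y = 70.0000  (q_2=-26.5000)
row 2: 10.0000x + 5.0000y = 57.5000  (q_3=-14.0000)
Cramer on rows 1–2 → x = 4.5000, y = 2.5000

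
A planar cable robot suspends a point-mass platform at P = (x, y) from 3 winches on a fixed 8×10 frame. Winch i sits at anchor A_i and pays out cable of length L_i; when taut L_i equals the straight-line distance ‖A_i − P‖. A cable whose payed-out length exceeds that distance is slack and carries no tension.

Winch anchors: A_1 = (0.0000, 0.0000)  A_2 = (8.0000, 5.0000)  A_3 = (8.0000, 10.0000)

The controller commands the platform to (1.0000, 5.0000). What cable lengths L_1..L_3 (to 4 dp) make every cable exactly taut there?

(5.0990, 7.0000, 8.6023)

cable 1: Δx=-1.0000, Δy=-5.0000; L_1 = √(Δx²+Δy²) = 5.0990
cable 2: Δx=7.0000, Δy=0.0000; L_2 = √(Δx²+Δy²) = 7.0000
cable 3: Δx=7.0000, Δy=5.0000; L_3 = √(Δx²+Δy²) = 8.6023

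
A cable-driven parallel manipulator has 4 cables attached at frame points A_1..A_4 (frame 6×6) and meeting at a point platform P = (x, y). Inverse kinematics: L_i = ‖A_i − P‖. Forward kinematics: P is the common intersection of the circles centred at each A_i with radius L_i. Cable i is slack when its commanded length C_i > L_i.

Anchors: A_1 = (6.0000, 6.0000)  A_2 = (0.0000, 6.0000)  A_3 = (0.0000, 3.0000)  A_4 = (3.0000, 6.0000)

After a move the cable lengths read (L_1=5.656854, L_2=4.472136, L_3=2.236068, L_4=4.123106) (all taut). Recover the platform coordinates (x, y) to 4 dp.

each cable: (A_i−P)·(A_i−P) = L_i²; let c_i = ‖A_i‖²−L_i²
c_1 = 36.0000+36.0000−32.0000 = 40.0000
row 1: 12.0000x + 0.0000y = 24.0000  (c_2=16.0000)
row 2: 12.0000x + 6.0000y = 36.0000  (c_3=4.0000)
row 3: 6.0000x + 0.0000y = 12.0000  (c_4=28.0000)
Cramer on rows 1–2 → x = 2.0000, y = 2.0000
check cable 4: ‖A_4−P‖² = 17.0000 ≈ L_4² = 17.0000 ✓

(2.0000, 2.0000)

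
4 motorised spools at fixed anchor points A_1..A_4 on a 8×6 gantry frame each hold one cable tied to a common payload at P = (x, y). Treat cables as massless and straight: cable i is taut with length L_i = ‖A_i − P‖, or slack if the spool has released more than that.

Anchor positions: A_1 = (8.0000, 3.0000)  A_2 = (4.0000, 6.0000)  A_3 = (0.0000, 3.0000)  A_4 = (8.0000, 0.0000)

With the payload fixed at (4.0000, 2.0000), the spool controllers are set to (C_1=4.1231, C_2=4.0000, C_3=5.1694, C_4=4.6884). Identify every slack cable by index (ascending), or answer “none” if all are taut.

3, 4

cable 1: L_1 = ‖A_1−P‖ = 4.1231;  C_1 = 4.1231 → taut
cable 2: L_2 = ‖A_2−P‖ = 4.0000;  C_2 = 4.0000 → taut
cable 3: L_3 = ‖A_3−P‖ = 4.1231;  C_3 = 5.1694 → slack
cable 4: L_4 = ‖A_4−P‖ = 4.4721;  C_4 = 4.6884 → slack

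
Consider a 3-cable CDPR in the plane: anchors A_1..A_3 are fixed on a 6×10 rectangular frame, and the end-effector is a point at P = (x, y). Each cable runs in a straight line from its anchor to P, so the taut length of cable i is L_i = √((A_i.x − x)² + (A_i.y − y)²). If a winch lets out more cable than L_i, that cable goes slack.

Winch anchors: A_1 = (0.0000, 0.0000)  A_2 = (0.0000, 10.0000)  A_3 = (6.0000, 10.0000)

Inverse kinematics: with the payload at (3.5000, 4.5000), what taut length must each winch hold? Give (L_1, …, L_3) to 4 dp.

(5.7009, 6.5192, 6.0415)

L_1 = √((0.0000−3.5000)² + (0.0000−4.5000)²) = 5.7009
L_2 = √((0.0000−3.5000)² + (10.0000−4.5000)²) = 6.5192
L_3 = √((6.0000−3.5000)² + (10.0000−4.5000)²) = 6.0415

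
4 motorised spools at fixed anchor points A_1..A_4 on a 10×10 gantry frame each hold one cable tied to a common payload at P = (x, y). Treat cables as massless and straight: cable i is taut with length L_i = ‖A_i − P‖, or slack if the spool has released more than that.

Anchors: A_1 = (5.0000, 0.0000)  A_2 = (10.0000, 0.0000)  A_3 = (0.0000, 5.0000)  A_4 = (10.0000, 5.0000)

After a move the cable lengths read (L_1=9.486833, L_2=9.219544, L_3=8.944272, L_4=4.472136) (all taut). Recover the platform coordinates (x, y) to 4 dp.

(8.0000, 9.0000)

circle eqns → linear via eq_j − eq_1; set c_j = A_j·A_j − L_j²
c_1 = 25.0000+0.0000−90.0000 = -65.0000
-10.0000·x + 0.0000·y = c_1−c_2 = -80.0000
10.0000·x − 10.0000·y = c_1−c_3 = -10.0000
-10.0000·x − 10.0000·y = c_1−c_4 = -170.0000
solve first two rows → x=8.0000, y=9.0000
check cable 4: ‖A_4−P‖² = 20.0000 ≈ L_4² = 20.0000 ✓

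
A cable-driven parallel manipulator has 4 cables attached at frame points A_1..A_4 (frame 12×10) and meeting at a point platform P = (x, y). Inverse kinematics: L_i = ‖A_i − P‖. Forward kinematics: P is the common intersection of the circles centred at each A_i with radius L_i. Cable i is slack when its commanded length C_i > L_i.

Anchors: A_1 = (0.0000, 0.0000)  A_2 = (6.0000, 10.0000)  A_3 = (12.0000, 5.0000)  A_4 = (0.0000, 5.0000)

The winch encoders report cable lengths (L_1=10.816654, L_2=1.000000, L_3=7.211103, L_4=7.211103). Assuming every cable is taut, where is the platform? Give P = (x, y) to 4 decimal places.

(6.0000, 9.0000)

expand ‖A_i−P‖²=L_i² and subtract eq 1 (c_i ≔ ‖A_i‖²−L_i²)
c_1 = 0.0000+0.0000−117.0000 = -117.0000
eq1−eq2 → [-12.0000  -20.0000]·P = -252.0000
eq1−eq3 → [-24.0000  -10.0000]·P = -234.0000
eq1−eq4 → [0.0000  -10.0000]·P = -90.0000
2×2 solve → P = (6.0000, 9.0000)
check cable 4: ‖A_4−P‖² = 52.0000 ≈ L_4² = 52.0000 ✓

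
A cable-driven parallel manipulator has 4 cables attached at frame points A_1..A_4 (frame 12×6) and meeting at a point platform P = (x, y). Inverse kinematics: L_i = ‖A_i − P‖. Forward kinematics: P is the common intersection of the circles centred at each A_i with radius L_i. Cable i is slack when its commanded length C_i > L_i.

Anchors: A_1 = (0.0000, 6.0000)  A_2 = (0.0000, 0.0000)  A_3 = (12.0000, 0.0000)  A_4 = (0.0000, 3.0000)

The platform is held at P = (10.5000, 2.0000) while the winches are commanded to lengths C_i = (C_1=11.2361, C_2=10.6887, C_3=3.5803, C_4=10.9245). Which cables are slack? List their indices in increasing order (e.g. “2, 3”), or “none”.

cable 1: L_1 = ‖A_1−P‖ = 11.2361;  C_1 = 11.2361 → taut
cable 2: L_2 = ‖A_2−P‖ = 10.6888;  C_2 = 10.6887 → taut
cable 3: L_3 = ‖A_3−P‖ = 2.5000;  C_3 = 3.5803 → slack
cable 4: L_4 = ‖A_4−P‖ = 10.5475;  C_4 = 10.9245 → slack

3, 4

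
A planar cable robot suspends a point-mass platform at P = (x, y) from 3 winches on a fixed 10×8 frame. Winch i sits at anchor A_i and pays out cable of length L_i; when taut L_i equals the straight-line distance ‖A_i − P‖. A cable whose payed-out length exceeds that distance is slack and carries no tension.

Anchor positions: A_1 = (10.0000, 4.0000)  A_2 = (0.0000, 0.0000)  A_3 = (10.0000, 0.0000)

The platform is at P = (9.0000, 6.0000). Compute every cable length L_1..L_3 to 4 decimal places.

(2.2361, 10.8167, 6.0828)

L_1: Δ = A_1−P = (1.0000, -2.0000) → ‖Δ‖ = √5.0000 = 2.2361
L_2: Δ = A_2−P = (-9.0000, -6.0000) → ‖Δ‖ = √117.0000 = 10.8167
L_3: Δ = A_3−P = (1.0000, -6.0000) → ‖Δ‖ = √37.0000 = 6.0828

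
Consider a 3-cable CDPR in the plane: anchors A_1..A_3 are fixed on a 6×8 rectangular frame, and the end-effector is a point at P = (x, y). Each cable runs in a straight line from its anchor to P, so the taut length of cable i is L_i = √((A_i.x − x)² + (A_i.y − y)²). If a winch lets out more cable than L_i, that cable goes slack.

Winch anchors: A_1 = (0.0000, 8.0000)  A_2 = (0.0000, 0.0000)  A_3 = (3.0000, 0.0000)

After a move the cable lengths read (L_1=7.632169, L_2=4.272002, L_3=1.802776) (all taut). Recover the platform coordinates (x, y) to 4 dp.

circle eqns → linear via eq_j − eq_1; set q_j = A_j·A_j − L_j²
q_1 = 0.0000+64.0000−58.2500 = 5.7500
0.0000·x + 16.0000·y = q_1−q_2 = 24.0000
-6.0000·x + 16.0000·y = q_1−q_3 = 0.0000
solve first two rows → x=4.0000, y=1.5000

(4.0000, 1.5000)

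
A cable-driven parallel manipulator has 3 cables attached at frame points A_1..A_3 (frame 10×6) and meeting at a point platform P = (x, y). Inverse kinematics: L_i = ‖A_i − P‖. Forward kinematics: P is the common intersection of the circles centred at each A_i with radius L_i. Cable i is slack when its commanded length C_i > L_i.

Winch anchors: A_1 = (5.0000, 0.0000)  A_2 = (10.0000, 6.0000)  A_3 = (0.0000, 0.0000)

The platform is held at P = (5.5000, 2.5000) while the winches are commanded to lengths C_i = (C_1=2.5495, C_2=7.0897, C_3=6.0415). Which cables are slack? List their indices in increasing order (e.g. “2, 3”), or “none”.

cable 1: L_1 = ‖A_1−P‖ = 2.5495;  C_1 = 2.5495 → taut
cable 2: L_2 = ‖A_2−P‖ = 5.7009;  C_2 = 7.0897 → slack
cable 3: L_3 = ‖A_3−P‖ = 6.0415;  C_3 = 6.0415 → taut

2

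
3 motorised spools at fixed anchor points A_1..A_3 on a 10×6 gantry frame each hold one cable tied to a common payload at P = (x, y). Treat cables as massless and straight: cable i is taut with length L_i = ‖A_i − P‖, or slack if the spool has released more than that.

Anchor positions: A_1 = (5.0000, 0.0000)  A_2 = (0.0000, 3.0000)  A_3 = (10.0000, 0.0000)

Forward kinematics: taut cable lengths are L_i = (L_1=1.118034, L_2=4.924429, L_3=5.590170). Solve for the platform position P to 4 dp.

circle eqns → linear via eq_j − eq_1; set q_j = A_j·A_j − L_j²
q_1 = 25.0000+0.0000−1.2500 = 23.7500
10.0000·x − 6.0000·y = q_1−q_2 = 39.0000
-10.0000·x + 0.0000·y = q_1−q_3 = -45.0000
solve first two rows → x=4.5000, y=1.0000

(4.5000, 1.0000)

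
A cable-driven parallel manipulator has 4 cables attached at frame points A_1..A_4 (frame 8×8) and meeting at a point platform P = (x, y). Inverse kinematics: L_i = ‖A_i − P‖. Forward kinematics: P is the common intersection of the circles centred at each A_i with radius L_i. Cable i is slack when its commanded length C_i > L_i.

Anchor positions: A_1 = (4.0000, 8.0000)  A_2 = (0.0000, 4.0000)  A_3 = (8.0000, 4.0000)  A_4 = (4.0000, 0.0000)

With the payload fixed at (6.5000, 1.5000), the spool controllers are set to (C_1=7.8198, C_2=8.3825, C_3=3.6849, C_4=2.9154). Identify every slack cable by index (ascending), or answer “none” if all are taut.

1, 2, 3

i=1: geometric 6.9642 vs commanded 7.8198 ⇒ slack
i=2: geometric 6.9642 vs commanded 8.3825 ⇒ slack
i=3: geometric 2.9155 vs commanded 3.6849 ⇒ slack
i=4: geometric 2.9155 vs commanded 2.9154 ⇒ taut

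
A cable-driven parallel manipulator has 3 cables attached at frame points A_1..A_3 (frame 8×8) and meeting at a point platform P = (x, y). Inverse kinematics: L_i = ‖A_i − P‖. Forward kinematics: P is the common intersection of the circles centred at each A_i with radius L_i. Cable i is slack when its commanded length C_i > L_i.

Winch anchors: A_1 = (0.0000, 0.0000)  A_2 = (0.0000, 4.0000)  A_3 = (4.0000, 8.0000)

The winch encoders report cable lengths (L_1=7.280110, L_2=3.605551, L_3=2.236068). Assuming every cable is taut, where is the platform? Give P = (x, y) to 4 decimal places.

circle eqns → linear via eq_j − eq_1; set k_j = A_j·A_j − L_j²
k_1 = 0.0000+0.0000−53.0000 = -53.0000
0.0000·x − 8.0000·y = k_1−k_2 = -56.0000
-8.0000·x − 16.0000·y = k_1−k_3 = -128.0000
solve first two rows → x=2.0000, y=7.0000

(2.0000, 7.0000)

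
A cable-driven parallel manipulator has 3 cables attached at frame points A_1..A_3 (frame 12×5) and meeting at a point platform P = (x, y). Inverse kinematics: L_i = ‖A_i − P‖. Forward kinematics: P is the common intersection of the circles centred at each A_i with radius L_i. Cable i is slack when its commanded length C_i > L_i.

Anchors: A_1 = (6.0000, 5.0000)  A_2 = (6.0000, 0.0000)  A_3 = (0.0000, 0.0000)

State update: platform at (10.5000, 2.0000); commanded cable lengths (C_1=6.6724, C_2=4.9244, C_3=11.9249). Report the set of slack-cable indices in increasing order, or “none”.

1, 3

i=1: geometric 5.4083 vs commanded 6.6724 ⇒ slack
i=2: geometric 4.9244 vs commanded 4.9244 ⇒ taut
i=3: geometric 10.6888 vs commanded 11.9249 ⇒ slack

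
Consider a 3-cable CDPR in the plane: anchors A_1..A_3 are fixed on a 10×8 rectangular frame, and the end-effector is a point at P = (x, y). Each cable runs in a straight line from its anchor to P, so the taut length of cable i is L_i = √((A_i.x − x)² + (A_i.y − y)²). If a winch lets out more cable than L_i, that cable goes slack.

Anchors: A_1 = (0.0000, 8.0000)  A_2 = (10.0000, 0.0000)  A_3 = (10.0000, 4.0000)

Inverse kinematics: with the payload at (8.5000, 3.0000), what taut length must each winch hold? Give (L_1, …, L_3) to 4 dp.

(9.8615, 3.3541, 1.8028)

cable 1: Δx=-8.5000, Δy=5.0000; L_1 = √(Δx²+Δy²) = 9.8615
cable 2: Δx=1.5000, Δy=-3.0000; L_2 = √(Δx²+Δy²) = 3.3541
cable 3: Δx=1.5000, Δy=1.0000; L_3 = √(Δx²+Δy²) = 1.8028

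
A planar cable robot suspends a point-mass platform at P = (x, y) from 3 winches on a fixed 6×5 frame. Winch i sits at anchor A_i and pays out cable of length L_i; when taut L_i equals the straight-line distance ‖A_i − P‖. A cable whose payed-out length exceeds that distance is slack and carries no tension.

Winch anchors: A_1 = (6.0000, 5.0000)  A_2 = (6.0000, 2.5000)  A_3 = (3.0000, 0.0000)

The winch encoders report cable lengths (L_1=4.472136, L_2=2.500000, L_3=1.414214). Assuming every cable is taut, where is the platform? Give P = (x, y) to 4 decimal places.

each cable: (A_i−P)·(A_i−P) = L_i²; let c_i = ‖A_i‖²−L_i²
c_1 = 36.0000+25.0000−20.0000 = 41.0000
row 1: 0.0000x + 5.0000y = 5.0000  (c_2=36.0000)
row 2: 6.0000x + 10.0000y = 34.0000  (c_3=7.0000)
Cramer on rows 1–2 → x = 4.0000, y = 1.0000

(4.0000, 1.0000)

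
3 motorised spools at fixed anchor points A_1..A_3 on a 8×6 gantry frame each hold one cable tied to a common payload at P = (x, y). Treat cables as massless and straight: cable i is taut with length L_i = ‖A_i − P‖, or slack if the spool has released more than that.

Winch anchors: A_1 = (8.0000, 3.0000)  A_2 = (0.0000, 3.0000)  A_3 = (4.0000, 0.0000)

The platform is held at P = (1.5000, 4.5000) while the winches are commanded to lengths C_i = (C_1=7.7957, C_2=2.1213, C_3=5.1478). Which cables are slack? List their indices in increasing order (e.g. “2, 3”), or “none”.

1

cable 1: L_1 = ‖A_1−P‖ = 6.6708;  C_1 = 7.7957 → slack
cable 2: L_2 = ‖A_2−P‖ = 2.1213;  C_2 = 2.1213 → taut
cable 3: L_3 = ‖A_3−P‖ = 5.1478;  C_3 = 5.1478 → taut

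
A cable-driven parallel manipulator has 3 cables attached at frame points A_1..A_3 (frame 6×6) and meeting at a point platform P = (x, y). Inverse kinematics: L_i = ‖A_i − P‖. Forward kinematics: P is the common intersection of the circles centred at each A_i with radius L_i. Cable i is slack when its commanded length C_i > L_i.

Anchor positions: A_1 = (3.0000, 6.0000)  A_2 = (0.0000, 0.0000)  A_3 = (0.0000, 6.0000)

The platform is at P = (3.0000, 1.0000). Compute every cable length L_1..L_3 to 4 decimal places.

(5.0000, 3.1623, 5.8310)

cable 1: Δx=0.0000, Δy=5.0000; L_1 = √(Δx²+Δy²) = 5.0000
cable 2: Δx=-3.0000, Δy=-1.0000; L_2 = √(Δx²+Δy²) = 3.1623
cable 3: Δx=-3.0000, Δy=5.0000; L_3 = √(Δx²+Δy²) = 5.8310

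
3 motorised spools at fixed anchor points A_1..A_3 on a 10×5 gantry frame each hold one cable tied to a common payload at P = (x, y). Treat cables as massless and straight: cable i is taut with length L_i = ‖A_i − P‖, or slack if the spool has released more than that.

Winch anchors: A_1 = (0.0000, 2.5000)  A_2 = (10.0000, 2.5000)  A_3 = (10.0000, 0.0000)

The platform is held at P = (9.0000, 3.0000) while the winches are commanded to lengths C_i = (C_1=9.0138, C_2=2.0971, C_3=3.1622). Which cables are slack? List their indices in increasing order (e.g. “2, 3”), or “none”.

i=1: geometric 9.0139 vs commanded 9.0138 ⇒ taut
i=2: geometric 1.1180 vs commanded 2.0971 ⇒ slack
i=3: geometric 3.1623 vs commanded 3.1622 ⇒ taut

2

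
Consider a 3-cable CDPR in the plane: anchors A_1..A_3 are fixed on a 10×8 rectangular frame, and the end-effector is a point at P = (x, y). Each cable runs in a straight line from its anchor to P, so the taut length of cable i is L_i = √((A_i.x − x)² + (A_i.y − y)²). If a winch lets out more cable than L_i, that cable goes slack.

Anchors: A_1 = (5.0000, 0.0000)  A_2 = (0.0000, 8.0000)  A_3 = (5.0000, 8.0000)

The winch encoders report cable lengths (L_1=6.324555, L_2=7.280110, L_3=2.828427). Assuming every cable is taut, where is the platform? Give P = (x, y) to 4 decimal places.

each cable: (A_i−P)·(A_i−P) = L_i²; let k_i = ‖A_i‖²−L_i²
k_1 = 25.0000+0.0000−40.0000 = -15.0000
row 1: 10.0000x − 16.0000y = -26.0000  (k_2=11.0000)
row 2: 0.0000x − 16.0000y = -96.0000  (k_3=81.0000)
Cramer on rows 1–2 → x = 7.0000, y = 6.0000

(7.0000, 6.0000)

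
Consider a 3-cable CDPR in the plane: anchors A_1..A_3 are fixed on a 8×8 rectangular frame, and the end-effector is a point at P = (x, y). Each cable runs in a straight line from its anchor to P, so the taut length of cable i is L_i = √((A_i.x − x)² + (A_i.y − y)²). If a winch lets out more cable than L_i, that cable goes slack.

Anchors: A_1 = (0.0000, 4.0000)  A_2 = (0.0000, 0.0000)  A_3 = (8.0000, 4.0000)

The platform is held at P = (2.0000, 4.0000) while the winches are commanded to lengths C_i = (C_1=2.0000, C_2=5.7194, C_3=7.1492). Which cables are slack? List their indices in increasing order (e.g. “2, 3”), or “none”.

2, 3

i=1: geometric 2.0000 vs commanded 2.0000 ⇒ taut
i=2: geometric 4.4721 vs commanded 5.7194 ⇒ slack
i=3: geometric 6.0000 vs commanded 7.1492 ⇒ slack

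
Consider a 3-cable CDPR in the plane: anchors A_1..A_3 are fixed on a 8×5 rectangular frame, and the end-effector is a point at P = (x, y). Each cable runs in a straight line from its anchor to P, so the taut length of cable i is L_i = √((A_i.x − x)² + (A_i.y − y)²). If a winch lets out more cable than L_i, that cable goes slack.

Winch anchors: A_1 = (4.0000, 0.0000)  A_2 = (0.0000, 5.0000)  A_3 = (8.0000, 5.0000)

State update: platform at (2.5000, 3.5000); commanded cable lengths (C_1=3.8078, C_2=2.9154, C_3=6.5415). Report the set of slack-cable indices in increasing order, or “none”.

3

cable 1: √((1.5000)²+(-3.5000)²)=3.8079, C_1=3.8078: taut
cable 2: √((-2.5000)²+(1.5000)²)=2.9155, C_2=2.9154: taut
cable 3: √((5.5000)²+(1.5000)²)=5.7009, C_3=6.5415: slack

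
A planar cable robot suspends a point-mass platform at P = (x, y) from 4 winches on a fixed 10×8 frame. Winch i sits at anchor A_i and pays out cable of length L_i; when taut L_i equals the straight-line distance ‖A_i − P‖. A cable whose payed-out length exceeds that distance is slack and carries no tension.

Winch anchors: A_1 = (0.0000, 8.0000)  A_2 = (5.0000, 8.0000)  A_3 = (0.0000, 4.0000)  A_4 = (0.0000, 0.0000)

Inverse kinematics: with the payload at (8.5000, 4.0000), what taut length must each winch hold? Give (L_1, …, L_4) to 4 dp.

cable 1: Δx=-8.5000, Δy=4.0000; L_1 = √(Δx²+Δy²) = 9.3941
cable 2: Δx=-3.5000, Δy=4.0000; L_2 = √(Δx²+Δy²) = 5.3151
cable 3: Δx=-8.5000, Δy=0.0000; L_3 = √(Δx²+Δy²) = 8.5000
cable 4: Δx=-8.5000, Δy=-4.0000; L_4 = √(Δx²+Δy²) = 9.3941

(9.3941, 5.3151, 8.5000, 9.3941)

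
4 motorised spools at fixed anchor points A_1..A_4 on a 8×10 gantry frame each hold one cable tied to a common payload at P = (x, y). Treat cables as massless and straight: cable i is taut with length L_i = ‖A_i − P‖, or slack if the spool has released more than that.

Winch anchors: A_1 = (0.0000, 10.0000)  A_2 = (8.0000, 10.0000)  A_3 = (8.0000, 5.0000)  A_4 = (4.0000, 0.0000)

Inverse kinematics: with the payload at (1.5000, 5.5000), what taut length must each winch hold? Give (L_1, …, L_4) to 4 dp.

(4.7434, 7.9057, 6.5192, 6.0415)

cable 1: Δx=-1.5000, Δy=4.5000; L_1 = √(Δx²+Δy²) = 4.7434
cable 2: Δx=6.5000, Δy=4.5000; L_2 = √(Δx²+Δy²) = 7.9057
cable 3: Δx=6.5000, Δy=-0.5000; L_3 = √(Δx²+Δy²) = 6.5192
cable 4: Δx=2.5000, Δy=-5.5000; L_4 = √(Δx²+Δy²) = 6.0415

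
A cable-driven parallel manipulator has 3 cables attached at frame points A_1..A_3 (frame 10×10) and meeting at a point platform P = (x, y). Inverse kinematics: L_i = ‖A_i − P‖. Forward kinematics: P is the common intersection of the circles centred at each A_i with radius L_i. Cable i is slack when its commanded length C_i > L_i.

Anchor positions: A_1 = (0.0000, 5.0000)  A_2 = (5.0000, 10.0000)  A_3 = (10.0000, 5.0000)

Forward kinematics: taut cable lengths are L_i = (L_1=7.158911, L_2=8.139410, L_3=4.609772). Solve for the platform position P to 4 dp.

each cable: (A_i−P)·(A_i−P) = L_i²; let k_i = ‖A_i‖²−L_i²
k_1 = 0.0000+25.0000−51.2500 = -26.2500
row 1: -10.0000x − 10.0000y = -85.0000  (k_2=58.7500)
row 2: -20.0000x + 0.0000y = -130.0000  (k_3=103.7500)
Cramer on rows 1–2 → x = 6.5000, y = 2.0000

(6.5000, 2.0000)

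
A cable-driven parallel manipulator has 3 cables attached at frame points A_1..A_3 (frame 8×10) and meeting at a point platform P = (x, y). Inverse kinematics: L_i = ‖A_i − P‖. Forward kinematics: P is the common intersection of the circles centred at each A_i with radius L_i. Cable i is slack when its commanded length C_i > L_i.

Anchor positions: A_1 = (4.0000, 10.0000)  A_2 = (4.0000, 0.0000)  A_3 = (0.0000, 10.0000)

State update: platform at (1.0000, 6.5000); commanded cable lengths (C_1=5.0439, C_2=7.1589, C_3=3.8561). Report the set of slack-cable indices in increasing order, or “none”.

cable 1: L_1 = ‖A_1−P‖ = 4.6098;  C_1 = 5.0439 → slack
cable 2: L_2 = ‖A_2−P‖ = 7.1589;  C_2 = 7.1589 → taut
cable 3: L_3 = ‖A_3−P‖ = 3.6401;  C_3 = 3.8561 → slack

1, 3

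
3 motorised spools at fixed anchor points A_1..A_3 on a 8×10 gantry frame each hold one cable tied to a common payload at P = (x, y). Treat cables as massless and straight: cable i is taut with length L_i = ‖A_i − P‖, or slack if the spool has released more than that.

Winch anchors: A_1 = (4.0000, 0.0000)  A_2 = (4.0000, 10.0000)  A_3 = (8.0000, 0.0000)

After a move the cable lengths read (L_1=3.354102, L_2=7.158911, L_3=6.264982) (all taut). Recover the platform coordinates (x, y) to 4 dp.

(2.5000, 3.0000)

each cable: (A_i−P)·(A_i−P) = L_i²; let k_i = ‖A_i‖²−L_i²
k_1 = 16.0000+0.0000−11.2500 = 4.7500
row 1: 0.0000x − 20.0000y = -60.0000  (k_2=64.7500)
row 2: -8.0000x + 0.0000y = -20.0000  (k_3=24.7500)
Cramer on rows 1–2 → x = 2.5000, y = 3.0000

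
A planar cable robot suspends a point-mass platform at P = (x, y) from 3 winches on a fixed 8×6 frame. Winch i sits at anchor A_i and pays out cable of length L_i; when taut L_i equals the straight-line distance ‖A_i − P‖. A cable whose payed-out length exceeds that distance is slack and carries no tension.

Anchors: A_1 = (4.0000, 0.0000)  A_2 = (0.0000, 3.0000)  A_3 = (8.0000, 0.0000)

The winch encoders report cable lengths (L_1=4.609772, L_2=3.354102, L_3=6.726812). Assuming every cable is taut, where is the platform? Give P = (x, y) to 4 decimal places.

circle eqns → linear via eq_j − eq_1; set q_j = A_j·A_j − L_j²
q_1 = 16.0000+0.0000−21.2500 = -5.2500
8.0000·x − 6.0000·y = q_1−q_2 = -3.0000
-8.0000·x + 0.0000·y = q_1−q_3 = -24.0000
solve first two rows → x=3.0000, y=4.5000

(3.0000, 4.5000)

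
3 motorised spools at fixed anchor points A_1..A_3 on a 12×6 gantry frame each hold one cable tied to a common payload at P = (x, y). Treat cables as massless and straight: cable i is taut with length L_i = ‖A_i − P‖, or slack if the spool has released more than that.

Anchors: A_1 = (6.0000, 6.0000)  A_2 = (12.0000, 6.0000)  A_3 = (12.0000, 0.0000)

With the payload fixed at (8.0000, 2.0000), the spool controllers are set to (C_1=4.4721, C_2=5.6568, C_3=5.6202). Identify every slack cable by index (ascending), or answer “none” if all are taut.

cable 1: √((-2.0000)²+(4.0000)²)=4.4721, C_1=4.4721: taut
cable 2: √((4.0000)²+(4.0000)²)=5.6569, C_2=5.6568: taut
cable 3: √((4.0000)²+(-2.0000)²)=4.4721, C_3=5.6202: slack

3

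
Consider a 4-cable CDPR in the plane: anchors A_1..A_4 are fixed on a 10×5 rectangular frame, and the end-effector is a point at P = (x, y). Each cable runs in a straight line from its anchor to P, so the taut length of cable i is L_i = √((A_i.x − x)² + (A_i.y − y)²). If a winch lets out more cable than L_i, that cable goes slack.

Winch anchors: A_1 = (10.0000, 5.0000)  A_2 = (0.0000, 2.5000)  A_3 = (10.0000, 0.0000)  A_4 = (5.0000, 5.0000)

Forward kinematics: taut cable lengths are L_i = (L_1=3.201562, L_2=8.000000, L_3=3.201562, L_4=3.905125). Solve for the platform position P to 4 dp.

(8.0000, 2.5000)

circle eqns → linear via eq_j − eq_1; set k_j = A_j·A_j − L_j²
k_1 = 100.0000+25.0000−10.2500 = 114.7500
20.0000·x + 5.0000·y = k_1−k_2 = 172.5000
0.0000·x + 10.0000·y = k_1−k_3 = 25.0000
10.0000·x + 0.0000·y = k_1−k_4 = 80.0000
solve first two rows → x=8.0000, y=2.5000
check cable 4: ‖A_4−P‖² = 15.2500 ≈ L_4² = 15.2500 ✓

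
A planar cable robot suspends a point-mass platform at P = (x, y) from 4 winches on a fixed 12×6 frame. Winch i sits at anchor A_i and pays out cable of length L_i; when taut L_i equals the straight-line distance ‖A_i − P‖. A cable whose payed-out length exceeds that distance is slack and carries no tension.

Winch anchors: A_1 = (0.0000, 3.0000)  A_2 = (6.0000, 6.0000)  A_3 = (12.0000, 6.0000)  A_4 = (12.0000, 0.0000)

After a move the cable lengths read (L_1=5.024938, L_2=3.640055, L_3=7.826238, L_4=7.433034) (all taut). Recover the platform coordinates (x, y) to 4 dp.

(5.0000, 2.5000)

expand ‖A_i−P‖²=L_i² and subtract eq 1 (q_i ≔ ‖A_i‖²−L_i²)
q_1 = 0.0000+9.0000−25.2500 = -16.2500
eq1−eq2 → [-12.0000  -6.0000]·P = -75.0000
eq1−eq3 → [-24.0000  -6.0000]·P = -135.0000
eq1−eq4 → [-24.0000  6.0000]·P = -105.0000
2×2 solve → P = (5.0000, 2.5000)
check cable 4: ‖A_4−P‖² = 55.2500 ≈ L_4² = 55.2500 ✓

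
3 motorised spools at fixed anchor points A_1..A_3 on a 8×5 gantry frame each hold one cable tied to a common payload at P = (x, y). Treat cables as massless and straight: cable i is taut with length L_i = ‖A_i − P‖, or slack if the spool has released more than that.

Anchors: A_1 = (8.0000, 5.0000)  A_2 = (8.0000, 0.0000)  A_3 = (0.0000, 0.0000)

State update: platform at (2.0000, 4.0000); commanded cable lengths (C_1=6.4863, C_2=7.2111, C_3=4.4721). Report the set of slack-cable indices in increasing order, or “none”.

1

cable 1: √((6.0000)²+(1.0000)²)=6.0828, C_1=6.4863: slack
cable 2: √((6.0000)²+(-4.0000)²)=7.2111, C_2=7.2111: taut
cable 3: √((-2.0000)²+(-4.0000)²)=4.4721, C_3=4.4721: taut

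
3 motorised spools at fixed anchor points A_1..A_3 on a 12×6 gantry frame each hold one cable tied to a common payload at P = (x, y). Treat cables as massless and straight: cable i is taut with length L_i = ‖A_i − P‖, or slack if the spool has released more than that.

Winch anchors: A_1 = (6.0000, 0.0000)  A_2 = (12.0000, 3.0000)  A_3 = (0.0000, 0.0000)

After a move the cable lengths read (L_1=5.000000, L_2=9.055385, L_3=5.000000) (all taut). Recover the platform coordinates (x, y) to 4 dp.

(3.0000, 4.0000)

expand ‖A_i−P‖²=L_i² and subtract eq 1 (c_i ≔ ‖A_i‖²−L_i²)
c_1 = 36.0000+0.0000−25.0000 = 11.0000
eq1−eq2 → [-12.0000  -6.0000]·P = -60.0000
eq1−eq3 → [12.0000  0.0000]·P = 36.0000
2×2 solve → P = (3.0000, 4.0000)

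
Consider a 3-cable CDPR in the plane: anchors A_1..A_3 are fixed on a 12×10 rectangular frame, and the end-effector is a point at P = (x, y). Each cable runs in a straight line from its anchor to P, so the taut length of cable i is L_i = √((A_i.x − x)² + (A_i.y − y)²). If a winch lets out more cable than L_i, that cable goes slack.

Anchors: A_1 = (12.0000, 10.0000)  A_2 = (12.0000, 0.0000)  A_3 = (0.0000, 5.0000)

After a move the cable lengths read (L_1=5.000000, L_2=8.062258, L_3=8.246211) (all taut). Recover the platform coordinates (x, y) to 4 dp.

(8.0000, 7.0000)

circle eqns → linear via eq_j − eq_1; set k_j = A_j·A_j − L_j²
k_1 = 144.0000+100.0000−25.0000 = 219.0000
0.0000·x + 20.0000·y = k_1−k_2 = 140.0000
24.0000·x + 10.0000·y = k_1−k_3 = 262.0000
solve first two rows → x=8.0000, y=7.0000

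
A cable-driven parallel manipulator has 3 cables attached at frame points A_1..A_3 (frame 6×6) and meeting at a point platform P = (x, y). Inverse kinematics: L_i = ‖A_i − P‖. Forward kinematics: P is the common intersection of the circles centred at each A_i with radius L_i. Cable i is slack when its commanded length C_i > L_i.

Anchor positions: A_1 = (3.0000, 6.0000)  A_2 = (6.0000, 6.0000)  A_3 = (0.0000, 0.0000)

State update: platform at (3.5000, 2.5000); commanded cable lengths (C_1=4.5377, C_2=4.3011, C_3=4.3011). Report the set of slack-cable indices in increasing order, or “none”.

cable 1: √((-0.5000)²+(3.5000)²)=3.5355, C_1=4.5377: slack
cable 2: √((2.5000)²+(3.5000)²)=4.3012, C_2=4.3011: taut
cable 3: √((-3.5000)²+(-2.5000)²)=4.3012, C_3=4.3011: taut

1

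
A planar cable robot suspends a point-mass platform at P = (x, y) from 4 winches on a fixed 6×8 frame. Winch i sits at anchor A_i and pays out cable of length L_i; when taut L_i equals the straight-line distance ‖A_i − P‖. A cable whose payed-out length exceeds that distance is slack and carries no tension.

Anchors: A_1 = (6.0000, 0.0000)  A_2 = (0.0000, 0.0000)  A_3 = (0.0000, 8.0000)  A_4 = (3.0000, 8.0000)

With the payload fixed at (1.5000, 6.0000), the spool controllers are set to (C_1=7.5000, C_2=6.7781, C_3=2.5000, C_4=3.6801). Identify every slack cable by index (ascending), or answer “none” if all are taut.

cable 1: L_1 = ‖A_1−P‖ = 7.5000;  C_1 = 7.5000 → taut
cable 2: L_2 = ‖A_2−P‖ = 6.1847;  C_2 = 6.7781 → slack
cable 3: L_3 = ‖A_3−P‖ = 2.5000;  C_3 = 2.5000 → taut
cable 4: L_4 = ‖A_4−P‖ = 2.5000;  C_4 = 3.6801 → slack

2, 4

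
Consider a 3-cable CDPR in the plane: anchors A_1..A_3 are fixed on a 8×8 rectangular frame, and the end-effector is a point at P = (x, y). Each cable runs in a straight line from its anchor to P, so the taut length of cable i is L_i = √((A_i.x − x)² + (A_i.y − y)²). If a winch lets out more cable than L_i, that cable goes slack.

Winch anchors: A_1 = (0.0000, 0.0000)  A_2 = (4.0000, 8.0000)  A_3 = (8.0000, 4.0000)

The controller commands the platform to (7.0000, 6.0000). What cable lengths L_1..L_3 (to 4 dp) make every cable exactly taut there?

(9.2195, 3.6056, 2.2361)

cable 1: Δx=-7.0000, Δy=-6.0000; L_1 = √(Δx²+Δy²) = 9.2195
cable 2: Δx=-3.0000, Δy=2.0000; L_2 = √(Δx²+Δy²) = 3.6056
cable 3: Δx=1.0000, Δy=-2.0000; L_3 = √(Δx²+Δy²) = 2.2361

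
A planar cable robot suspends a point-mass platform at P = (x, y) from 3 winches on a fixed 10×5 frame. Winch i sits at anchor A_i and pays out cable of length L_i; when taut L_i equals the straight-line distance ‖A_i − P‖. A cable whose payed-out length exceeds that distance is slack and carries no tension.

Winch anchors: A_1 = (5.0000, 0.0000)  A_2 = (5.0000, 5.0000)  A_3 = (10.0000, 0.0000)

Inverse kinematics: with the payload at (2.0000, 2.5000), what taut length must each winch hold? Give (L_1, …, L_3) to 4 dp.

(3.9051, 3.9051, 8.3815)

L_1: Δ = A_1−P = (3.0000, -2.5000) → ‖Δ‖ = √15.2500 = 3.9051
L_2: Δ = A_2−P = (3.0000, 2.5000) → ‖Δ‖ = √15.2500 = 3.9051
L_3: Δ = A_3−P = (8.0000, -2.5000) → ‖Δ‖ = √70.2500 = 8.3815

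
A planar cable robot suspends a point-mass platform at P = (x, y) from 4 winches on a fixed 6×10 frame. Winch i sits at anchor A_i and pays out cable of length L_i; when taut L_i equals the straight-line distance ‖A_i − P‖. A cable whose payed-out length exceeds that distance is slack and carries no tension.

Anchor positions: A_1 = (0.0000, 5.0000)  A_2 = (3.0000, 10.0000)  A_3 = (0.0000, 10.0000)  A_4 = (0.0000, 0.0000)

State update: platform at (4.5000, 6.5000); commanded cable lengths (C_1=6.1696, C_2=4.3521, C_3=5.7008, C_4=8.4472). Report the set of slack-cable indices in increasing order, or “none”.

cable 1: √((-4.5000)²+(-1.5000)²)=4.7434, C_1=6.1696: slack
cable 2: √((-1.5000)²+(3.5000)²)=3.8079, C_2=4.3521: slack
cable 3: √((-4.5000)²+(3.5000)²)=5.7009, C_3=5.7008: taut
cable 4: √((-4.5000)²+(-6.5000)²)=7.9057, C_4=8.4472: slack

1, 2, 4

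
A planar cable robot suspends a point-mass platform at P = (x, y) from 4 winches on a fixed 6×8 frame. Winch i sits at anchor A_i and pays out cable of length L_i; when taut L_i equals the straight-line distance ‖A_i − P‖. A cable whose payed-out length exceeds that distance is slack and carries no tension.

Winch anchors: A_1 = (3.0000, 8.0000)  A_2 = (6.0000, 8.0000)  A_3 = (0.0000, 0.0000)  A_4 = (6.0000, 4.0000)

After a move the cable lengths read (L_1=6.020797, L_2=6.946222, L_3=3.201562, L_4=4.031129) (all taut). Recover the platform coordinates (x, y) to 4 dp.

expand ‖A_i−P‖²=L_i² and subtract eq 1 (k_i ≔ ‖A_i‖²−L_i²)
k_1 = 9.0000+64.0000−36.2500 = 36.7500
eq1−eq2 → [-6.0000  0.0000]·P = -15.0000
eq1−eq3 → [6.0000  16.0000]·P = 47.0000
eq1−eq4 → [-6.0000  8.0000]·P = 1.0000
2×2 solve → P = (2.5000, 2.0000)
check cable 4: ‖A_4−P‖² = 16.2500 ≈ L_4² = 16.2500 ✓

(2.5000, 2.0000)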